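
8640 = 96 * 90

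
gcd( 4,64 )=4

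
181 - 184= - 3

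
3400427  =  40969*83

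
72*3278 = 236016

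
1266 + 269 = 1535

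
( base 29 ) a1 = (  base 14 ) 16B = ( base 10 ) 291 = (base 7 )564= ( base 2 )100100011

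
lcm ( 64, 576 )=576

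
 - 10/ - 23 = 10/23 = 0.43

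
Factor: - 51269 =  - 167^1*307^1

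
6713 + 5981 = 12694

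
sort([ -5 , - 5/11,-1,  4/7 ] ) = [ - 5, -1, - 5/11,4/7]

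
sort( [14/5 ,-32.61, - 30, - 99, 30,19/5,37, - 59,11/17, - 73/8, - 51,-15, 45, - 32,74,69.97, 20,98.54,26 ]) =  [ - 99, - 59, - 51, - 32.61,-32,  -  30, - 15, - 73/8 , 11/17 , 14/5 , 19/5,20,26,30,37,45,69.97, 74,98.54]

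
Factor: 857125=5^3*6857^1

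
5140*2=10280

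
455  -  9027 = - 8572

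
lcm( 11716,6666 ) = 386628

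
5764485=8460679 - 2696194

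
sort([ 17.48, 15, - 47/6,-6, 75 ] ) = [ - 47/6, - 6,15, 17.48, 75]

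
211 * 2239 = 472429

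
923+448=1371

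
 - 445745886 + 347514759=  - 98231127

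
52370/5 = 10474 = 10474.00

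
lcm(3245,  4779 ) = 262845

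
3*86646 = 259938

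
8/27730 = 4/13865=   0.00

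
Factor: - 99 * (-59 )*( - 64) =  - 373824  =  - 2^6*3^2 * 11^1*59^1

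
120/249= 40/83 = 0.48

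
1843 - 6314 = - 4471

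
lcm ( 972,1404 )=12636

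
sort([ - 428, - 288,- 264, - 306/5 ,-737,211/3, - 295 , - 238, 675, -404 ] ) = [ - 737,  -  428 , - 404, -295, -288,- 264, -238, - 306/5,211/3, 675] 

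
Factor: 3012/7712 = 2^(  -  3) * 3^1*241^( - 1)*251^1 =753/1928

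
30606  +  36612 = 67218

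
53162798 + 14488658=67651456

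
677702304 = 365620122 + 312082182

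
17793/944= 18 + 801/944  =  18.85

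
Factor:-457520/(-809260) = 2^2*7^1*19^1*941^ ( - 1) = 532/941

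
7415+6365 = 13780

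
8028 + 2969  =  10997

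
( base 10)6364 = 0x18DC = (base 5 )200424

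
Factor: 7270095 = 3^1*5^1*7^1*69239^1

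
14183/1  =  14183 = 14183.00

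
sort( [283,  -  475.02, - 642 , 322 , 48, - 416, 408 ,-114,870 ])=[-642 , - 475.02, - 416,-114, 48, 283,322,  408,870] 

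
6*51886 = 311316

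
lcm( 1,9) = 9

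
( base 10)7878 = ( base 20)jdi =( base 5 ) 223003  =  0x1ec6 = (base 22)G62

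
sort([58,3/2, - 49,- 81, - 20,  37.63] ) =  [ - 81, - 49 ,  -  20, 3/2, 37.63, 58]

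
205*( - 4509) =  - 924345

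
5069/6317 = 5069/6317 =0.80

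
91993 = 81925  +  10068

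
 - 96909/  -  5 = 96909/5= 19381.80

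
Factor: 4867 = 31^1*157^1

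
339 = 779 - 440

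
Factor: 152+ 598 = 750  =  2^1 * 3^1*5^3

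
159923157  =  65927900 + 93995257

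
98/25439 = 98/25439 = 0.00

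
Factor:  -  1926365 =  - 5^1*7^1*23^1 *2393^1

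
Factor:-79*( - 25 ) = 1975 = 5^2 * 79^1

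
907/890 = 907/890=1.02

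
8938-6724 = 2214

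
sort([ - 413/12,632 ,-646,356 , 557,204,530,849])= [ - 646, - 413/12, 204,356,530, 557,632,849] 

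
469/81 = 469/81= 5.79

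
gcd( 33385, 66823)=1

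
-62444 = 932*( - 67) 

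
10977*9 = 98793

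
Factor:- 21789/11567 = - 81/43 = -3^4  *  43^(-1)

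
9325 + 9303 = 18628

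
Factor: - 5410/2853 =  - 2^1 *3^(  -  2) * 5^1*317^( - 1)*541^1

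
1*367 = 367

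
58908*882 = 51956856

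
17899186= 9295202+8603984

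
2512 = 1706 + 806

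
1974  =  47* 42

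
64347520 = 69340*928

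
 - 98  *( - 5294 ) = 518812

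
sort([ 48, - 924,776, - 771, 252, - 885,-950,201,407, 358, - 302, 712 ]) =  [ - 950, -924, - 885,-771, - 302, 48,201,252, 358, 407, 712, 776 ] 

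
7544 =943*8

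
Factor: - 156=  - 2^2* 3^1*13^1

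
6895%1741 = 1672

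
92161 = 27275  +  64886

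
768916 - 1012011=- 243095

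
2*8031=16062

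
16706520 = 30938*540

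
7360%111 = 34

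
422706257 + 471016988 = 893723245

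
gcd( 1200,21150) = 150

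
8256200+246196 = 8502396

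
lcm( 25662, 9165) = 128310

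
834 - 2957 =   -  2123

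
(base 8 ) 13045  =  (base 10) 5669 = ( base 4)1120211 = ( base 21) chk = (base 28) 76d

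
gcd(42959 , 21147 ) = 133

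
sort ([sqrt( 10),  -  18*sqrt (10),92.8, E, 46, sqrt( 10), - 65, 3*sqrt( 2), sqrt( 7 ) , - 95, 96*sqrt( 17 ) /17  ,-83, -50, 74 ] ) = [-95 , - 83, - 65,-18*sqrt(10), - 50, sqrt(7 ), E,sqrt(10 ), sqrt( 10),3*sqrt( 2 ), 96*sqrt( 17)/17, 46,74, 92.8 ]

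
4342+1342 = 5684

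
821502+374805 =1196307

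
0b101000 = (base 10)40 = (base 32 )18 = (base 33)17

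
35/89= 35/89 =0.39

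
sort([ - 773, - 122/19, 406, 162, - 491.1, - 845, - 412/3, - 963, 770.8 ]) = [ - 963,  -  845, - 773, - 491.1, - 412/3, - 122/19 , 162, 406,770.8]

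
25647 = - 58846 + 84493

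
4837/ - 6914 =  - 4837/6914 =- 0.70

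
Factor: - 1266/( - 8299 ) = 2^1*3^1*43^( - 1)*193^(-1)*211^1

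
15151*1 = 15151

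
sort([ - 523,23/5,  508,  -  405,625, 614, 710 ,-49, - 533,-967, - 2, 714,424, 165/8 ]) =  [  -  967,- 533, - 523 , - 405,- 49,-2,  23/5, 165/8,424,508,614, 625,710,714] 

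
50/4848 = 25/2424 =0.01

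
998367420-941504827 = 56862593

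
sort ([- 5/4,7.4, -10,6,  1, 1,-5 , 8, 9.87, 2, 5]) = [ - 10, - 5, - 5/4,1,1 , 2,5,6,7.4, 8,9.87 ] 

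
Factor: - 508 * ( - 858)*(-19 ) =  - 8281416 = -  2^3*3^1*11^1*13^1*19^1*127^1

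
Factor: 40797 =3^3 *1511^1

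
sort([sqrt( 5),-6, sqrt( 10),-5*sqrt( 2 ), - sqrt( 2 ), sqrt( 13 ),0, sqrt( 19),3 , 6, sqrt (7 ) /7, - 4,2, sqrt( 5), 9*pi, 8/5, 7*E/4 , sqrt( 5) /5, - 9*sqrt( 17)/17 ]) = [-5*sqrt( 2 ),-6,-4,-9*sqrt( 17) /17, - sqrt(2 ), 0,sqrt( 7)/7, sqrt( 5)/5,8/5, 2, sqrt( 5 ),sqrt (5),3,sqrt( 10 ), sqrt( 13) , sqrt(19), 7*E/4, 6, 9*pi] 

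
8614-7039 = 1575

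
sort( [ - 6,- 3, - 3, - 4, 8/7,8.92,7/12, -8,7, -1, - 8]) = [ - 8,-8, - 6, - 4, - 3,  -  3,-1,7/12,8/7,7,  8.92]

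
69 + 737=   806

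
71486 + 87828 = 159314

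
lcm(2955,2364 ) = 11820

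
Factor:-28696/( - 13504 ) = 17/8 = 2^(-3)*17^1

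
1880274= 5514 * 341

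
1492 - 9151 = -7659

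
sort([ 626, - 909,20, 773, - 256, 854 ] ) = [ - 909, - 256,20 , 626,773, 854]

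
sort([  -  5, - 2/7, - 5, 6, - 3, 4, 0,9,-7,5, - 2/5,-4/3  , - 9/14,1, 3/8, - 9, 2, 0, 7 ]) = [ - 9, - 7 , - 5, - 5, - 3,-4/3,-9/14,  -  2/5,-2/7, 0, 0,3/8, 1,2, 4, 5, 6, 7,9] 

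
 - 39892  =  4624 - 44516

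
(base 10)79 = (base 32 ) 2f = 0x4f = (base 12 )67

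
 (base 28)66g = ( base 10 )4888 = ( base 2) 1001100011000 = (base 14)1AD2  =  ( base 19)da5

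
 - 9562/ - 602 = 683/43=15.88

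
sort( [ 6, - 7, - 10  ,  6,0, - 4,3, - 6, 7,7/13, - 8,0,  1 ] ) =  [- 10,-8, - 7 , - 6, - 4,  0,0, 7/13,1,  3, 6,6, 7] 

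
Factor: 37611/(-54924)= - 63/92 = - 2^( - 2)*3^2* 7^1*23^( - 1 )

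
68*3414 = 232152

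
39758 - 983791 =  -  944033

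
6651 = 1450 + 5201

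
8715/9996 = 415/476 = 0.87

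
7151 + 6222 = 13373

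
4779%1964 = 851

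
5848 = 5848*1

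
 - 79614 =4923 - 84537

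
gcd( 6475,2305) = 5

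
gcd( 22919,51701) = 533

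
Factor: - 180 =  - 2^2*3^2*5^1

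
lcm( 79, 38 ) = 3002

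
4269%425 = 19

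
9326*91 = 848666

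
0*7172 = 0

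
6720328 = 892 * 7534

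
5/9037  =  5/9037=0.00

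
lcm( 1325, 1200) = 63600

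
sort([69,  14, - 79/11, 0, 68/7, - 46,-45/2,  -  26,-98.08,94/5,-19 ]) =[-98.08,-46, - 26,  -  45/2, - 19 ,-79/11,0, 68/7, 14,  94/5,69 ]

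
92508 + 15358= 107866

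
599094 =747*802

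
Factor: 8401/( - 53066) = -2^ ( - 1)*13^( -2)*31^1 * 157^(-1 )*271^1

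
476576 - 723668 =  - 247092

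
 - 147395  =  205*( - 719) 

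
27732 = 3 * 9244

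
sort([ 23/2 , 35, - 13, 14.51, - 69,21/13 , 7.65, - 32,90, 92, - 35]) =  [ - 69, - 35,-32 , - 13,21/13 , 7.65, 23/2,14.51,35,90,92]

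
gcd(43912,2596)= 44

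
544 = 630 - 86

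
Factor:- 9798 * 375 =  - 3674250 =- 2^1 * 3^2*5^3*23^1*71^1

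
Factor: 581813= 47^1*12379^1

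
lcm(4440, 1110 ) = 4440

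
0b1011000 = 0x58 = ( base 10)88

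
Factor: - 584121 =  - 3^1*194707^1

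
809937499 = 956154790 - 146217291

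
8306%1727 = 1398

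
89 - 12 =77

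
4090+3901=7991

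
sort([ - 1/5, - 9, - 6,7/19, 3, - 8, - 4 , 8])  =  [  -  9, - 8, - 6, - 4, - 1/5, 7/19,  3, 8]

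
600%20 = 0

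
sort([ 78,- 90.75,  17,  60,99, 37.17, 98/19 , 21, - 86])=[ - 90.75, - 86,98/19,17, 21,37.17 , 60,78, 99]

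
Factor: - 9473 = - 9473^1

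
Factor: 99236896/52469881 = 2^5*11^1*547^ ( - 1) * 95923^( - 1 )*281923^1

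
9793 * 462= 4524366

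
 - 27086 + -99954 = -127040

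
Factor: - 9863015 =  - 5^1*1972603^1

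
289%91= 16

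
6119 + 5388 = 11507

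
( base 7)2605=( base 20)295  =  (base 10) 985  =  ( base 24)1H1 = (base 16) 3d9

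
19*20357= 386783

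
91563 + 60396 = 151959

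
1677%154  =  137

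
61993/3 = 61993/3 = 20664.33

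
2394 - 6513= - 4119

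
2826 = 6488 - 3662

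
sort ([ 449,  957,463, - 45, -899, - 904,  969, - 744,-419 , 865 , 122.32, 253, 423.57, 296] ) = [ - 904, - 899, - 744,  -  419, - 45 , 122.32, 253,296, 423.57, 449, 463,865, 957, 969]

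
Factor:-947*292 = - 2^2*73^1*947^1 = - 276524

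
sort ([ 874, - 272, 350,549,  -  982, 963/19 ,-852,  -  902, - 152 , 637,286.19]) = [ - 982,  -  902, - 852, - 272,-152, 963/19,286.19,  350,549,637,  874 ]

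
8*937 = 7496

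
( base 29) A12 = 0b10000011111001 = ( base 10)8441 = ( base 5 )232231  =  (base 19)1475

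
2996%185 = 36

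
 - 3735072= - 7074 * 528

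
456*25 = 11400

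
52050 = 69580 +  - 17530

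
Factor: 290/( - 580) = - 1/2  =  - 2^( - 1) 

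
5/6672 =5/6672= 0.00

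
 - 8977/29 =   -  8977/29 = -309.55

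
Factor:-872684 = -2^2*218171^1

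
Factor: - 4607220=- 2^2*3^1*5^1*31^1*2477^1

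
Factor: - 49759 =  - 17^1 * 2927^1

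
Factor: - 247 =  - 13^1 * 19^1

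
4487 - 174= 4313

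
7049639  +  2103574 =9153213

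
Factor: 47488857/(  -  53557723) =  - 3^1*13^1*67^(-1 )*799369^(-1)*1217663^1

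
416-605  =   - 189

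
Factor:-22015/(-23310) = 2^ ( - 1)*3^(-2)*17^1  =  17/18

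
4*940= 3760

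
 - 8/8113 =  - 8/8113=- 0.00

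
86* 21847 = 1878842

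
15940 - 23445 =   -  7505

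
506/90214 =253/45107 = 0.01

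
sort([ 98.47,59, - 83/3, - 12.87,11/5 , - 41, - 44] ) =[ - 44 , - 41, - 83/3 ,-12.87, 11/5, 59, 98.47 ]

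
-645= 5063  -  5708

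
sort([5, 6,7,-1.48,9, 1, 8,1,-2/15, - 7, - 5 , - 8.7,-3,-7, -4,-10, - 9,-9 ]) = [-10, - 9 ,-9,-8.7, -7, - 7, - 5,  -  4,-3,-1.48,  -  2/15, 1,1, 5, 6,7, 8,9]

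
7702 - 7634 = 68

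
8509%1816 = 1245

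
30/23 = 30/23 = 1.30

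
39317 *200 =7863400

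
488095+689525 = 1177620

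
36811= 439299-402488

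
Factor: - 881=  - 881^1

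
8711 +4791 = 13502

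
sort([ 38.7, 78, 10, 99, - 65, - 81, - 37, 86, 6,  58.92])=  [- 81, - 65, - 37,  6,10, 38.7,58.92,78,86, 99] 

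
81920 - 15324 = 66596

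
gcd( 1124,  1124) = 1124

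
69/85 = 69/85 = 0.81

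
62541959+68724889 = 131266848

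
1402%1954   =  1402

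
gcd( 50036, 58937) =1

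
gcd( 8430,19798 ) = 2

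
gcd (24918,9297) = 3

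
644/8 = 80  +  1/2 = 80.50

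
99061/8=12382+5/8 = 12382.62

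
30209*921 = 27822489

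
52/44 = 1 + 2/11 = 1.18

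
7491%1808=259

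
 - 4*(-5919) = 23676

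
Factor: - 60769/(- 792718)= 2^(-1 )*19^( - 1)*23^(  -  1 )*67^1 = 67/874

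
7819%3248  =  1323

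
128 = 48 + 80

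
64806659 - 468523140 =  - 403716481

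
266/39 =6 + 32/39 = 6.82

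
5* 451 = 2255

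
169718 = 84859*2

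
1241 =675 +566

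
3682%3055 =627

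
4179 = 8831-4652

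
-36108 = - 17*2124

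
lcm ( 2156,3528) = 38808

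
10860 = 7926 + 2934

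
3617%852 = 209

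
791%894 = 791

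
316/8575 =316/8575 =0.04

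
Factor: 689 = 13^1 * 53^1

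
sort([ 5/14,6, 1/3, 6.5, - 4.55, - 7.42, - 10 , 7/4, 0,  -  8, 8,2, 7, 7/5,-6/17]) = [ - 10, - 8, - 7.42,-4.55, - 6/17,0 , 1/3,5/14,  7/5,7/4,2,6,6.5  ,  7 , 8]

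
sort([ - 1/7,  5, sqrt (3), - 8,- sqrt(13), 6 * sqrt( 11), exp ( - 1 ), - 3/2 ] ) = [ - 8, - sqrt (13), - 3/2, - 1/7,exp ( - 1 ) , sqrt ( 3 ), 5, 6*sqrt( 11) ] 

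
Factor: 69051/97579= 3^1*23017^1*97579^( - 1)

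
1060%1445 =1060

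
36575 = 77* 475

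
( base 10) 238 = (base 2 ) 11101110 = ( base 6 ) 1034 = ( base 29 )86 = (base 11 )1a7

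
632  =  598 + 34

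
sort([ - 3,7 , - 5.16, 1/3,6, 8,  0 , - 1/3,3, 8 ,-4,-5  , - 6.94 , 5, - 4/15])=[ - 6.94, - 5.16, - 5,  -  4,- 3,-1/3, - 4/15, 0, 1/3,3,5, 6, 7, 8, 8] 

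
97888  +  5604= 103492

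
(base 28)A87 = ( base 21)I67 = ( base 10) 8071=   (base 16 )1f87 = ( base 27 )b1p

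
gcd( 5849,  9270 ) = 1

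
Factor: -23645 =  - 5^1*4729^1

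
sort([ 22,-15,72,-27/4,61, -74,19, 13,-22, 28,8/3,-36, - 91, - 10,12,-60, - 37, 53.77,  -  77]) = [-91, - 77,-74,-60,-37,-36,  -  22,-15,- 10  , -27/4,8/3,  12, 13,19,  22,28, 53.77, 61,72]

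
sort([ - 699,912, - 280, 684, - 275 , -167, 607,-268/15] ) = [ - 699, - 280,  -  275, - 167,  -  268/15, 607, 684, 912]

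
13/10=13/10  =  1.30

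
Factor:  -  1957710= - 2^1*3^1*5^1 * 65257^1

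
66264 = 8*8283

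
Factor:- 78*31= -2^1*3^1*13^1*31^1 = - 2418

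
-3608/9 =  -3608/9=- 400.89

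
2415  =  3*805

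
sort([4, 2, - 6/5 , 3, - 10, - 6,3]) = [  -  10, - 6, - 6/5, 2,3 , 3, 4]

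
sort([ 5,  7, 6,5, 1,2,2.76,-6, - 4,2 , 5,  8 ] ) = [-6,-4, 1,2,2,2.76 , 5,5, 5, 6, 7 , 8] 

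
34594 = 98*353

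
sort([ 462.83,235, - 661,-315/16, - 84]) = [ - 661, - 84,-315/16, 235, 462.83]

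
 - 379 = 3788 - 4167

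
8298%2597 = 507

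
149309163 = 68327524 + 80981639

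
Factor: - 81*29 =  - 2349 = -  3^4* 29^1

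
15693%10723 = 4970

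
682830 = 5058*135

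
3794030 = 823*4610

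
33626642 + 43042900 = 76669542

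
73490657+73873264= 147363921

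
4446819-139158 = 4307661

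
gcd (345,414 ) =69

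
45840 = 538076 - 492236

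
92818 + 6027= 98845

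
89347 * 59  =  5271473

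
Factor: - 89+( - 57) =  - 146   =  -2^1*73^1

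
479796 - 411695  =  68101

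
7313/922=7313/922 = 7.93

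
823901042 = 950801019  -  126899977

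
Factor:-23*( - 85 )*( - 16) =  - 2^4*5^1*17^1*23^1= -31280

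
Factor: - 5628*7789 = - 2^2*3^1*7^1*67^1*7789^1= - 43836492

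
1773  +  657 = 2430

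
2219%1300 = 919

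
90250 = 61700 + 28550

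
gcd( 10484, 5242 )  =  5242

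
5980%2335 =1310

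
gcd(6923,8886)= 1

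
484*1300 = 629200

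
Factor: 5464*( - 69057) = -2^3*3^2*683^1*7673^1 = -  377327448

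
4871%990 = 911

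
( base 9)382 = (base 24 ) d5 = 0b100111101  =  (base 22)E9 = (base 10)317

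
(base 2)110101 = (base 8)65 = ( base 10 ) 53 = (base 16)35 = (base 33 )1k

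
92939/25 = 92939/25 = 3717.56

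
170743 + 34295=205038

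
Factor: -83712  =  -2^8*3^1 * 109^1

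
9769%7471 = 2298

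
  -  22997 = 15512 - 38509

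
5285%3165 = 2120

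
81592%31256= 19080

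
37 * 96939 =3586743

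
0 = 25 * 0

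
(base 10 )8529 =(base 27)bio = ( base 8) 20521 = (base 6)103253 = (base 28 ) AOH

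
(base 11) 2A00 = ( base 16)F20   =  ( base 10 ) 3872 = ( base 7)14201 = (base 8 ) 7440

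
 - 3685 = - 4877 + 1192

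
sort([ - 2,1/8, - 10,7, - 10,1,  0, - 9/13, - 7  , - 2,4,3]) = [ - 10, - 10, - 7, - 2, - 2, - 9/13,  0,1/8,  1,3 , 4,  7]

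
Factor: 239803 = 239803^1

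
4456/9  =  4456/9=495.11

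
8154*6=48924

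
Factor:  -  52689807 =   -  3^2*5854423^1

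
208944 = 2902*72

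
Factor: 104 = 2^3*13^1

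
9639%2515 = 2094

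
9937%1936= 257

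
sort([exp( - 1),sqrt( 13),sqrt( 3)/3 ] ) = [exp(-1),sqrt( 3)/3,sqrt( 13 ) ]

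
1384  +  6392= 7776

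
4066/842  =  4 + 349/421 = 4.83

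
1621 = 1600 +21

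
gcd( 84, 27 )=3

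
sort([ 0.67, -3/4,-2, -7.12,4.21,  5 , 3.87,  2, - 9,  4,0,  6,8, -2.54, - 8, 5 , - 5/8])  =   [ - 9, - 8 , - 7.12 , - 2.54, - 2  ,-3/4, - 5/8,  0, 0.67 , 2 , 3.87, 4,4.21, 5 , 5, 6,  8] 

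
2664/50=53 + 7/25= 53.28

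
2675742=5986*447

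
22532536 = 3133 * 7192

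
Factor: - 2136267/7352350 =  - 2^( - 1)*3^3*5^(-2)*7^1*89^1*127^1*147047^( - 1) 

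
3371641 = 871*3871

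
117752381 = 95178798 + 22573583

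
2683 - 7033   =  -4350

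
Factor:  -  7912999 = -7912999^1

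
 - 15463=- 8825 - 6638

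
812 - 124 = 688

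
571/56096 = 571/56096 = 0.01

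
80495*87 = 7003065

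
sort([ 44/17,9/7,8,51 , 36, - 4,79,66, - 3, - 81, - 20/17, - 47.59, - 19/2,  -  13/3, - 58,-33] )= [  -  81, - 58, -47.59, - 33, - 19/2, - 13/3, - 4, - 3 , - 20/17,  9/7,  44/17,8, 36, 51,66,79]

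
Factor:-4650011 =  - 4650011^1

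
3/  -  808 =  - 1 + 805/808 = -0.00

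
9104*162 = 1474848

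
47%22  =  3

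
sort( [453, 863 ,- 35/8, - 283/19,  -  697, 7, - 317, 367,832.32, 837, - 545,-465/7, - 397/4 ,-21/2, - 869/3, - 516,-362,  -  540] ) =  [ - 697, - 545,-540, - 516, - 362, - 317, - 869/3, - 397/4, - 465/7,  -  283/19,  -  21/2, - 35/8,7,367, 453, 832.32,837,863 ]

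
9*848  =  7632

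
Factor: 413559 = 3^3*17^2*53^1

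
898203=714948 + 183255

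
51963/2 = 25981 + 1/2 = 25981.50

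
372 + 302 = 674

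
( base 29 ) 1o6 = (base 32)1G7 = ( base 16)607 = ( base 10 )1543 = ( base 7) 4333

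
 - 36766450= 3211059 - 39977509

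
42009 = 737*57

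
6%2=0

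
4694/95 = 49+39/95 = 49.41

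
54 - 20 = 34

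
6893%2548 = 1797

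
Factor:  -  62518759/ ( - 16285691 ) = 19^1*43^( - 1 ) * 467^( - 1)*617^1 * 811^ (-1)*5333^1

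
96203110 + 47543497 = 143746607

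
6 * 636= 3816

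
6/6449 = 6/6449=0.00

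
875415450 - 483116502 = 392298948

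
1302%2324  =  1302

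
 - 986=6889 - 7875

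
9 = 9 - 0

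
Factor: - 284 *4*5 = -5680 = - 2^4*5^1 * 71^1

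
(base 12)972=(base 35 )14H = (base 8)2546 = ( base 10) 1382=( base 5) 21012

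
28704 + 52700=81404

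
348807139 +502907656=851714795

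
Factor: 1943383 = 13^1*149491^1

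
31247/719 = 43  +  330/719=43.46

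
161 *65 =10465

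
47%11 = 3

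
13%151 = 13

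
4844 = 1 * 4844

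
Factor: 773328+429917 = 5^1*23^1*10463^1 = 1203245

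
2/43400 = 1/21700 = 0.00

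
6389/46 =138 + 41/46 = 138.89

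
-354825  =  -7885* 45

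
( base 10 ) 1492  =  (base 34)19U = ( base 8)2724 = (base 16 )5D4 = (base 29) 1md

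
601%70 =41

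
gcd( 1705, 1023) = 341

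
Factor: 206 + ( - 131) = 75 =3^1 * 5^2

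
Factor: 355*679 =241045 = 5^1*7^1*71^1*97^1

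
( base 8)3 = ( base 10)3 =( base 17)3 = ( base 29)3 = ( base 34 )3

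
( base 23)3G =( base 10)85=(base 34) 2H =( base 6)221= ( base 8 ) 125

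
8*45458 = 363664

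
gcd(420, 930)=30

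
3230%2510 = 720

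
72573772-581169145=  -  508595373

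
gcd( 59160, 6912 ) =24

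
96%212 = 96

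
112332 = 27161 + 85171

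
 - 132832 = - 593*224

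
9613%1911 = 58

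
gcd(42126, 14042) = 14042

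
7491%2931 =1629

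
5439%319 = 16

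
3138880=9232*340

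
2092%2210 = 2092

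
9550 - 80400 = - 70850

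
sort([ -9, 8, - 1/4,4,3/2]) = [ -9, - 1/4,3/2,4, 8]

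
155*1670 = 258850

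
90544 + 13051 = 103595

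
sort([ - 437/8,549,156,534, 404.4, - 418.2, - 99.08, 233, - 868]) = [ - 868, - 418.2,- 99.08, - 437/8, 156,233, 404.4,534, 549] 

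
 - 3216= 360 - 3576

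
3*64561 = 193683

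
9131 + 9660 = 18791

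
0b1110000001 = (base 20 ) 24H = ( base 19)294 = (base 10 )897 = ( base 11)746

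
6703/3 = 6703/3 = 2234.33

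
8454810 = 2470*3423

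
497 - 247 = 250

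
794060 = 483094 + 310966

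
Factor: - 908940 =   -  2^2*3^1*5^1* 15149^1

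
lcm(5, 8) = 40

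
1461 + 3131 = 4592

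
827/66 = 12  +  35/66 = 12.53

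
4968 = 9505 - 4537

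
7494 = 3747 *2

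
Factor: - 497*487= - 7^1*71^1 * 487^1=- 242039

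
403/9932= 31/764 = 0.04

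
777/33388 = 777/33388 = 0.02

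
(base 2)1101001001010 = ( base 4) 1221022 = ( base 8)15112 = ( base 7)25423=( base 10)6730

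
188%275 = 188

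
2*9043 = 18086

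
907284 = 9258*98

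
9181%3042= 55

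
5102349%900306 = 600819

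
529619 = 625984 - 96365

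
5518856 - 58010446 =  - 52491590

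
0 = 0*38458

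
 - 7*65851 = - 460957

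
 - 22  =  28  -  50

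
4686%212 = 22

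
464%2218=464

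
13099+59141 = 72240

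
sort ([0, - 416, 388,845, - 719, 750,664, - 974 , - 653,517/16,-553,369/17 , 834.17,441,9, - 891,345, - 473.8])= [ - 974, - 891,  -  719 , - 653, -553, - 473.8, - 416,0, 9,369/17 , 517/16 , 345,388,441,664, 750,834.17,845]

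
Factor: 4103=11^1* 373^1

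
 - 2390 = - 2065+-325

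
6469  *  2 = 12938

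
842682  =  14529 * 58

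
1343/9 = 149 + 2/9= 149.22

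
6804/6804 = 1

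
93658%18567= 823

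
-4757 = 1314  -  6071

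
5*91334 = 456670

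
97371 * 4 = 389484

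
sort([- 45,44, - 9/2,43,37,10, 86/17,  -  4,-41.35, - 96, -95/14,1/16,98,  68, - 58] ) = [- 96, - 58,-45, - 41.35, - 95/14, - 9/2, - 4, 1/16,86/17, 10  ,  37,43,44,68,98 ] 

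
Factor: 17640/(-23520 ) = -2^( - 2 )*3^1 = -  3/4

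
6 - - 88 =94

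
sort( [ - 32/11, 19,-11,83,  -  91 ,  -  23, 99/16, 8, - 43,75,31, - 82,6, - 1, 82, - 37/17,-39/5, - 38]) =[ - 91, - 82,  -  43,  -  38 ,-23,  -  11,  -  39/5, - 32/11, - 37/17,-1,6,99/16,8,19,31 , 75,82,83]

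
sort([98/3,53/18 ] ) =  [53/18,98/3]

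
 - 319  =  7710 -8029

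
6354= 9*706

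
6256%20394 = 6256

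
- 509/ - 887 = 509/887 = 0.57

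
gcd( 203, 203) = 203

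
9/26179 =9/26179 = 0.00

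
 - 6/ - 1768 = 3/884 = 0.00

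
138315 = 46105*3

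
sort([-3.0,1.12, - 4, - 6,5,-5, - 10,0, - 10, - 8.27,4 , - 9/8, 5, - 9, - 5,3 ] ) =[ - 10,- 10,-9, - 8.27 , - 6,-5, - 5, - 4, - 3.0,-9/8,0,1.12,3,4,5, 5]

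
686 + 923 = 1609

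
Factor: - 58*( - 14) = 2^2*7^1*29^1 =812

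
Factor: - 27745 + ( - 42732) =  - 11^1*43^1*149^1 = -  70477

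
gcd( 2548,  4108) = 52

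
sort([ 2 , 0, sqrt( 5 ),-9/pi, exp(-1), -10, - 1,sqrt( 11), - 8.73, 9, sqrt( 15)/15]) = [ - 10, - 8.73, - 9/pi, - 1,0,sqrt( 15 )/15,exp( - 1), 2,  sqrt( 5 ),sqrt (11 ),9]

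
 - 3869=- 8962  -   - 5093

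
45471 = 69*659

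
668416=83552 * 8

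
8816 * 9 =79344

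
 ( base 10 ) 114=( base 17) 6c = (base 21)59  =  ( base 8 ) 162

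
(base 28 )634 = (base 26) 728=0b1001010111000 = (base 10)4792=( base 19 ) D54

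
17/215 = 17/215 = 0.08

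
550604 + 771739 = 1322343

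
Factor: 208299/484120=2^( - 3)*3^1 * 5^( -1)*19^( - 1 )* 109^1 = 327/760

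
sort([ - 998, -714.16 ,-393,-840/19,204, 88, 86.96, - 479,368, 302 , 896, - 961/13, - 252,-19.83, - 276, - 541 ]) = [-998, - 714.16, - 541, - 479, - 393,  -  276, - 252 , - 961/13, - 840/19, - 19.83,86.96,88,  204 , 302, 368,896]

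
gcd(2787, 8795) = 1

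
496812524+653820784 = 1150633308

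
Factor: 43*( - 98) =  - 2^1*7^2*43^1=- 4214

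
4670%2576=2094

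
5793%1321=509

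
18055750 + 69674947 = 87730697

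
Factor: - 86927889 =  - 3^1*73^1*396931^1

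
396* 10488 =4153248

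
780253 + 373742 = 1153995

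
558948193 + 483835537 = 1042783730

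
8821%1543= 1106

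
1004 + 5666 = 6670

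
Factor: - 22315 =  - 5^1*4463^1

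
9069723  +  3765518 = 12835241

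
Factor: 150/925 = 6/37 = 2^1*3^1*37^( - 1)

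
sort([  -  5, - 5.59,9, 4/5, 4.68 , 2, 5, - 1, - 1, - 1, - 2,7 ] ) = [  -  5.59 , - 5,  -  2, - 1, - 1, - 1,4/5, 2,4.68,5, 7, 9 ] 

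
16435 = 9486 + 6949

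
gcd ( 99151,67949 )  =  1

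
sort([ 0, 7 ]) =[ 0,  7 ] 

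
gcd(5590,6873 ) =1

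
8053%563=171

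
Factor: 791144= 2^3 * 98893^1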